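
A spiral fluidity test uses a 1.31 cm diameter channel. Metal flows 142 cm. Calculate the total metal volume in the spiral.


Formula: V = pi * (d/2)^2 * L  (cylinder volume)
Radius = 1.31/2 = 0.655 cm
V = pi * 0.655^2 * 142 = 191.3907 cm^3

Answer: 191.3907 cm^3


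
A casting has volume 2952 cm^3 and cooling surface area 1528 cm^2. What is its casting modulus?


Formula: Casting Modulus M = V / A
M = 2952 cm^3 / 1528 cm^2 = 1.9319 cm

Final answer: 1.9319 cm


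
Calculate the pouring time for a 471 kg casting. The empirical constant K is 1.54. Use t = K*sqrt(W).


Formula: t = K * sqrt(W)
sqrt(W) = sqrt(471) = 21.70253
t = 1.54 * 21.70253 = 33.4219 s

33.4219 s


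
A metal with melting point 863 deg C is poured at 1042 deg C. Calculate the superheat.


Formula: Superheat = T_pour - T_melt
Superheat = 1042 - 863 = 179 deg C

179 deg C


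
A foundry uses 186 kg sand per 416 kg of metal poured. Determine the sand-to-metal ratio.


Formula: Sand-to-Metal Ratio = W_sand / W_metal
Ratio = 186 kg / 416 kg = 0.4471

0.4471


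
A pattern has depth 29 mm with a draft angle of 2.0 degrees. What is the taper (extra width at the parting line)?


Formula: taper = depth * tan(draft_angle)
tan(2.0 deg) = 0.0349208
taper = 29 mm * 0.0349208 = 1.0127 mm


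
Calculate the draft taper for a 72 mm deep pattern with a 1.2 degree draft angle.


Formula: taper = depth * tan(draft_angle)
tan(1.2 deg) = 0.0209470
taper = 72 mm * 0.0209470 = 1.5082 mm


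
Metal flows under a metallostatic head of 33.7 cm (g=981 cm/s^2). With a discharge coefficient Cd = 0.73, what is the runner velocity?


Formula: v = Cd * sqrt(2 * g * h)  (Torricelli with discharge coefficient)
2*g*h = 2 * 981 * 33.7 = 66119.4 cm^2/s^2
sqrt(66119.4) = 257.13693 cm/s
v = 0.73 * 257.13693 = 187.7100 cm/s


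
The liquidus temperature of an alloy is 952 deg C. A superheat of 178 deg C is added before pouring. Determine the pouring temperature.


Formula: T_pour = T_melt + Superheat
T_pour = 952 + 178 = 1130 deg C

Answer: 1130 deg C


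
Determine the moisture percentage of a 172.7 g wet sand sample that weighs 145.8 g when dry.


Formula: MC = (W_wet - W_dry) / W_wet * 100
Water mass = 172.7 - 145.8 = 26.9 g
MC = 26.9 / 172.7 * 100 = 15.5761%

Answer: 15.5761%


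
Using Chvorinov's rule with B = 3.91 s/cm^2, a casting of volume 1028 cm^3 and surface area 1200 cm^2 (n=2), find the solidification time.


Formula: t_s = B * (V/A)^n  (Chvorinov's rule, n=2)
Modulus M = V/A = 1028/1200 = 0.856667 cm
M^2 = 0.856667^2 = 0.733878 cm^2
t_s = 3.91 * 0.733878 = 2.8695 s


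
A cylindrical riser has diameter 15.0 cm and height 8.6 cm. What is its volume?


Formula: V = pi * (D/2)^2 * H  (cylinder volume)
Radius = D/2 = 15.0/2 = 7.5 cm
V = pi * 7.5^2 * 8.6 = 1519.7454 cm^3


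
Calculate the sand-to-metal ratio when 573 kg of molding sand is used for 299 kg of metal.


Formula: Sand-to-Metal Ratio = W_sand / W_metal
Ratio = 573 kg / 299 kg = 1.9164

1.9164


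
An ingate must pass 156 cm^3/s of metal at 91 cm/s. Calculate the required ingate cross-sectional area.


Formula: A_ingate = Q / v  (continuity equation)
A = 156 cm^3/s / 91 cm/s = 1.7143 cm^2

Final answer: 1.7143 cm^2


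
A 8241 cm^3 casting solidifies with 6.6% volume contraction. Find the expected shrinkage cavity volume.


Formula: V_shrink = V_casting * shrinkage_pct / 100
V_shrink = 8241 cm^3 * 6.6 / 100 = 543.9060 cm^3

Final answer: 543.9060 cm^3


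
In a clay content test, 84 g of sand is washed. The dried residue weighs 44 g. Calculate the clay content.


Formula: Clay% = (W_total - W_washed) / W_total * 100
Clay mass = 84 - 44 = 40 g
Clay% = 40 / 84 * 100 = 47.6190%

Answer: 47.6190%


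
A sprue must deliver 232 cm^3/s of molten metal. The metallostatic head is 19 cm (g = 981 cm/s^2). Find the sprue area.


Formula: v = sqrt(2*g*h), A = Q/v
Velocity: v = sqrt(2 * 981 * 19) = sqrt(37278) = 193.0751 cm/s
Sprue area: A = Q / v = 232 / 193.0751 = 1.2016 cm^2

Final answer: 1.2016 cm^2


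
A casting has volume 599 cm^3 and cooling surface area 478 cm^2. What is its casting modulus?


Formula: Casting Modulus M = V / A
M = 599 cm^3 / 478 cm^2 = 1.2531 cm


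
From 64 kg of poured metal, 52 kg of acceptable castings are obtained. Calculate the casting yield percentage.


Formula: Casting Yield = (W_good / W_total) * 100
Yield = (52 kg / 64 kg) * 100 = 81.2500%


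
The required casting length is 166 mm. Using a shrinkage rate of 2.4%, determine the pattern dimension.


Formula: L_pattern = L_casting * (1 + shrinkage_rate/100)
Shrinkage factor = 1 + 2.4/100 = 1.024
L_pattern = 166 mm * 1.024 = 169.9840 mm

169.9840 mm


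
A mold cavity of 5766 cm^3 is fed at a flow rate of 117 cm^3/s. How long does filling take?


Formula: t_fill = V_mold / Q_flow
t = 5766 cm^3 / 117 cm^3/s = 49.2821 s


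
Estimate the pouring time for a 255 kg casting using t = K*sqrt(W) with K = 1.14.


Formula: t = K * sqrt(W)
sqrt(W) = sqrt(255) = 15.96872
t = 1.14 * 15.96872 = 18.2043 s

18.2043 s


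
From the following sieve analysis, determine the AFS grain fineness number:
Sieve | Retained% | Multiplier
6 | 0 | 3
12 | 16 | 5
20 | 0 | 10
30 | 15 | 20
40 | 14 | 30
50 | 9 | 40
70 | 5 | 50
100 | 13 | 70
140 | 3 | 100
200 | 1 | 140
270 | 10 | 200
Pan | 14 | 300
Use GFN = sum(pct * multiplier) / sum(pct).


Formula: GFN = sum(pct * multiplier) / sum(pct)
sum(pct * multiplier) = 8960
sum(pct) = 100
GFN = 8960 / 100 = 89.60

Answer: 89.60


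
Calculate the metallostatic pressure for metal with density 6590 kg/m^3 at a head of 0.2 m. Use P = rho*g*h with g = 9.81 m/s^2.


Formula: P = rho * g * h
rho * g = 6590 * 9.81 = 64647.9 N/m^3
P = 64647.9 * 0.2 = 12929.5800 Pa

12929.5800 Pa


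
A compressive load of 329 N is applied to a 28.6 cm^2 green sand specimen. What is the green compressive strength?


Formula: Compressive Strength = Force / Area
Strength = 329 N / 28.6 cm^2 = 11.5035 N/cm^2

11.5035 N/cm^2


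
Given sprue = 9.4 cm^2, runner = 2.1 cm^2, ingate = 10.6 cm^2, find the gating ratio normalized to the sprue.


Sprue:Runner:Ingate = 1 : 2.1/9.4 : 10.6/9.4 = 1:0.22:1.13

Final answer: 1:0.22:1.13


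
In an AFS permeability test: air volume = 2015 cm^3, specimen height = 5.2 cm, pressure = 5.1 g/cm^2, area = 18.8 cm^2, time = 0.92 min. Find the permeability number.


Formula: Permeability Number P = (V * H) / (p * A * t)
Numerator: V * H = 2015 * 5.2 = 10478.0
Denominator: p * A * t = 5.1 * 18.8 * 0.92 = 88.2096
P = 10478.0 / 88.2096 = 118.7853

118.7853


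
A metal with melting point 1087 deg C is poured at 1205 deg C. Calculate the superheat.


Formula: Superheat = T_pour - T_melt
Superheat = 1205 - 1087 = 118 deg C

Answer: 118 deg C


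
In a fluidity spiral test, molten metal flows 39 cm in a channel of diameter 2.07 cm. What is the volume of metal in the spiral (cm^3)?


Formula: V = pi * (d/2)^2 * L  (cylinder volume)
Radius = 2.07/2 = 1.035 cm
V = pi * 1.035^2 * 39 = 131.2488 cm^3


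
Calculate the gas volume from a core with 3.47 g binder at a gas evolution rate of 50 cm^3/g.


Formula: V_gas = W_binder * gas_evolution_rate
V = 3.47 g * 50 cm^3/g = 173.5000 cm^3

Final answer: 173.5000 cm^3


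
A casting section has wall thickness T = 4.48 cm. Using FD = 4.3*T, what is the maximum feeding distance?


Formula: FD = 4.3 * T  (riser feeding-distance rule)
FD = 4.3 * 4.48 cm = 19.2640 cm

19.2640 cm


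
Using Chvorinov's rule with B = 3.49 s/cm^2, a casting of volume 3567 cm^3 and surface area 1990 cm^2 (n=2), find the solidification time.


Formula: t_s = B * (V/A)^n  (Chvorinov's rule, n=2)
Modulus M = V/A = 3567/1990 = 1.792462 cm
M^2 = 1.792462^2 = 3.212920 cm^2
t_s = 3.49 * 3.212920 = 11.2131 s

Final answer: 11.2131 s


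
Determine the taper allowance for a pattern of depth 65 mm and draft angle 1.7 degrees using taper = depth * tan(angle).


Formula: taper = depth * tan(draft_angle)
tan(1.7 deg) = 0.0296793
taper = 65 mm * 0.0296793 = 1.9292 mm

Answer: 1.9292 mm


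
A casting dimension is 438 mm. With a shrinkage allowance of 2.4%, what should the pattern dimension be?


Formula: L_pattern = L_casting * (1 + shrinkage_rate/100)
Shrinkage factor = 1 + 2.4/100 = 1.024
L_pattern = 438 mm * 1.024 = 448.5120 mm

Final answer: 448.5120 mm


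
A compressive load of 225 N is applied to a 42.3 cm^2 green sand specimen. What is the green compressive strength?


Formula: Compressive Strength = Force / Area
Strength = 225 N / 42.3 cm^2 = 5.3191 N/cm^2


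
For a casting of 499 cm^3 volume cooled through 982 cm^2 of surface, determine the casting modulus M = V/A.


Formula: Casting Modulus M = V / A
M = 499 cm^3 / 982 cm^2 = 0.5081 cm

Final answer: 0.5081 cm


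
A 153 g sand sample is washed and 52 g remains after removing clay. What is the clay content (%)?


Formula: Clay% = (W_total - W_washed) / W_total * 100
Clay mass = 153 - 52 = 101 g
Clay% = 101 / 153 * 100 = 66.0131%

Answer: 66.0131%


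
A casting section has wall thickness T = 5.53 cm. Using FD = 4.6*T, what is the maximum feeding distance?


Formula: FD = 4.6 * T  (riser feeding-distance rule)
FD = 4.6 * 5.53 cm = 25.4380 cm

Answer: 25.4380 cm


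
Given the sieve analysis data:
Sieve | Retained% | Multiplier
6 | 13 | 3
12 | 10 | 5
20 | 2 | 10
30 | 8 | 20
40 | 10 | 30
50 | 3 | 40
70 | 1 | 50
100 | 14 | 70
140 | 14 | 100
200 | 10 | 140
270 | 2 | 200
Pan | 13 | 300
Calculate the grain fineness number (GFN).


Formula: GFN = sum(pct * multiplier) / sum(pct)
sum(pct * multiplier) = 8819
sum(pct) = 100
GFN = 8819 / 100 = 88.19


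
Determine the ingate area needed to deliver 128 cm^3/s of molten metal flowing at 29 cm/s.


Formula: A_ingate = Q / v  (continuity equation)
A = 128 cm^3/s / 29 cm/s = 4.4138 cm^2


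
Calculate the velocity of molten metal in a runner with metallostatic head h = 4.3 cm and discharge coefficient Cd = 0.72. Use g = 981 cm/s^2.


Formula: v = Cd * sqrt(2 * g * h)  (Torricelli with discharge coefficient)
2*g*h = 2 * 981 * 4.3 = 8436.6 cm^2/s^2
sqrt(8436.6) = 91.85097 cm/s
v = 0.72 * 91.85097 = 66.1327 cm/s


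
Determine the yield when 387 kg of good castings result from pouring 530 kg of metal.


Formula: Casting Yield = (W_good / W_total) * 100
Yield = (387 kg / 530 kg) * 100 = 73.0189%

73.0189%


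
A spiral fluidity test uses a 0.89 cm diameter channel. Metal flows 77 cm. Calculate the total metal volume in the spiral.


Formula: V = pi * (d/2)^2 * L  (cylinder volume)
Radius = 0.89/2 = 0.445 cm
V = pi * 0.445^2 * 77 = 47.9028 cm^3

Final answer: 47.9028 cm^3


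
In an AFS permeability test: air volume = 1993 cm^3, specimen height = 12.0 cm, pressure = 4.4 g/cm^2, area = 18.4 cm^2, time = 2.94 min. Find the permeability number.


Formula: Permeability Number P = (V * H) / (p * A * t)
Numerator: V * H = 1993 * 12.0 = 23916.0
Denominator: p * A * t = 4.4 * 18.4 * 2.94 = 238.0224
P = 23916.0 / 238.0224 = 100.4779

Answer: 100.4779


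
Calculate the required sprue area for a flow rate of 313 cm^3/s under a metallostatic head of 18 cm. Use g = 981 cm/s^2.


Formula: v = sqrt(2*g*h), A = Q/v
Velocity: v = sqrt(2 * 981 * 18) = sqrt(35316) = 187.9255 cm/s
Sprue area: A = Q / v = 313 / 187.9255 = 1.6656 cm^2

Answer: 1.6656 cm^2


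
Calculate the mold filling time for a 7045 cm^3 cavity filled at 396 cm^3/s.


Formula: t_fill = V_mold / Q_flow
t = 7045 cm^3 / 396 cm^3/s = 17.7904 s

Final answer: 17.7904 s


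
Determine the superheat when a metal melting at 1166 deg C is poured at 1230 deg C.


Formula: Superheat = T_pour - T_melt
Superheat = 1230 - 1166 = 64 deg C

64 deg C


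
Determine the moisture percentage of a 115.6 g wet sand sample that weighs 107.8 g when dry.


Formula: MC = (W_wet - W_dry) / W_wet * 100
Water mass = 115.6 - 107.8 = 7.8 g
MC = 7.8 / 115.6 * 100 = 6.7474%

Answer: 6.7474%


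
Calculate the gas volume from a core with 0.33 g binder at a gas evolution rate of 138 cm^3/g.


Formula: V_gas = W_binder * gas_evolution_rate
V = 0.33 g * 138 cm^3/g = 45.5400 cm^3

Final answer: 45.5400 cm^3


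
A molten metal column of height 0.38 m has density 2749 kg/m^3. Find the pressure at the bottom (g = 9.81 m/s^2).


Formula: P = rho * g * h
rho * g = 2749 * 9.81 = 26967.69 N/m^3
P = 26967.69 * 0.38 = 10247.7222 Pa


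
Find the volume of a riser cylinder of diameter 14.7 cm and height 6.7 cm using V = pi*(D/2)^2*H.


Formula: V = pi * (D/2)^2 * H  (cylinder volume)
Radius = D/2 = 14.7/2 = 7.35 cm
V = pi * 7.35^2 * 6.7 = 1137.1018 cm^3

1137.1018 cm^3


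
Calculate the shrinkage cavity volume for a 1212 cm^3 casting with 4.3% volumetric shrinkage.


Formula: V_shrink = V_casting * shrinkage_pct / 100
V_shrink = 1212 cm^3 * 4.3 / 100 = 52.1160 cm^3

Answer: 52.1160 cm^3


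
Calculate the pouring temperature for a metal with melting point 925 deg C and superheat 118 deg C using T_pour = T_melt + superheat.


Formula: T_pour = T_melt + Superheat
T_pour = 925 + 118 = 1043 deg C

Final answer: 1043 deg C


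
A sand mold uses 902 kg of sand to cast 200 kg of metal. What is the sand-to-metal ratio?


Formula: Sand-to-Metal Ratio = W_sand / W_metal
Ratio = 902 kg / 200 kg = 4.5100


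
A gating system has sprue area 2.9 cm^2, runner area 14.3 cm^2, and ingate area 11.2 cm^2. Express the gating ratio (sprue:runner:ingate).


Sprue:Runner:Ingate = 1 : 14.3/2.9 : 11.2/2.9 = 1:4.93:3.86

Answer: 1:4.93:3.86


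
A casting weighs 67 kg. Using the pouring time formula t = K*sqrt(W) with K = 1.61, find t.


Formula: t = K * sqrt(W)
sqrt(W) = sqrt(67) = 8.18535
t = 1.61 * 8.18535 = 13.1784 s

13.1784 s


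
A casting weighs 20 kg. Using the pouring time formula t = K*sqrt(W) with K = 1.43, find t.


Formula: t = K * sqrt(W)
sqrt(W) = sqrt(20) = 4.47214
t = 1.43 * 4.47214 = 6.3952 s

6.3952 s


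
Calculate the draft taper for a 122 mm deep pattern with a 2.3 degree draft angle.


Formula: taper = depth * tan(draft_angle)
tan(2.3 deg) = 0.0401641
taper = 122 mm * 0.0401641 = 4.9000 mm

4.9000 mm


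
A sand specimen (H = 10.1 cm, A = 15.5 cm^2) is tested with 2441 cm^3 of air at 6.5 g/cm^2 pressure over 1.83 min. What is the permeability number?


Formula: Permeability Number P = (V * H) / (p * A * t)
Numerator: V * H = 2441 * 10.1 = 24654.1
Denominator: p * A * t = 6.5 * 15.5 * 1.83 = 184.3725
P = 24654.1 / 184.3725 = 133.7190


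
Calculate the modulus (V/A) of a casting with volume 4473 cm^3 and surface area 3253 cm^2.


Formula: Casting Modulus M = V / A
M = 4473 cm^3 / 3253 cm^2 = 1.3750 cm

Answer: 1.3750 cm


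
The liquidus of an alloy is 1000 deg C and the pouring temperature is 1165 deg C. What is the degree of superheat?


Formula: Superheat = T_pour - T_melt
Superheat = 1165 - 1000 = 165 deg C

165 deg C


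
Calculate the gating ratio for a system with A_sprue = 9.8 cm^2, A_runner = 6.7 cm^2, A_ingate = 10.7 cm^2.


Sprue:Runner:Ingate = 1 : 6.7/9.8 : 10.7/9.8 = 1:0.68:1.09

Answer: 1:0.68:1.09


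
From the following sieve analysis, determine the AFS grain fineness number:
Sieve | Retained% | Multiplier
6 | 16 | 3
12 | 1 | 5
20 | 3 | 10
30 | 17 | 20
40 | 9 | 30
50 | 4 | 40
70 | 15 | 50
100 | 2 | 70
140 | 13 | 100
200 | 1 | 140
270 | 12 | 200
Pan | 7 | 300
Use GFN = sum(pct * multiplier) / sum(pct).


Formula: GFN = sum(pct * multiplier) / sum(pct)
sum(pct * multiplier) = 7683
sum(pct) = 100
GFN = 7683 / 100 = 76.83

Final answer: 76.83


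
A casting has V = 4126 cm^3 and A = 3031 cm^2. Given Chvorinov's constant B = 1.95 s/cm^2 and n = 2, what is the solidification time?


Formula: t_s = B * (V/A)^n  (Chvorinov's rule, n=2)
Modulus M = V/A = 4126/3031 = 1.361267 cm
M^2 = 1.361267^2 = 1.853048 cm^2
t_s = 1.95 * 1.853048 = 3.6134 s

3.6134 s


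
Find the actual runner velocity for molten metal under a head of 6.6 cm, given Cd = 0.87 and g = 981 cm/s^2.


Formula: v = Cd * sqrt(2 * g * h)  (Torricelli with discharge coefficient)
2*g*h = 2 * 981 * 6.6 = 12949.2 cm^2/s^2
sqrt(12949.2) = 113.79455 cm/s
v = 0.87 * 113.79455 = 99.0013 cm/s

Final answer: 99.0013 cm/s


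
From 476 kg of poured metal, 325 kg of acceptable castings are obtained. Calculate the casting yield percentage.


Formula: Casting Yield = (W_good / W_total) * 100
Yield = (325 kg / 476 kg) * 100 = 68.2773%

68.2773%


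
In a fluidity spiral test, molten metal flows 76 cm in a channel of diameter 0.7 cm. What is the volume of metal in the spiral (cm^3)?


Formula: V = pi * (d/2)^2 * L  (cylinder volume)
Radius = 0.7/2 = 0.35 cm
V = pi * 0.35^2 * 76 = 29.2482 cm^3

Answer: 29.2482 cm^3


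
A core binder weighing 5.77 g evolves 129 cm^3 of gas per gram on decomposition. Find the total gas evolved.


Formula: V_gas = W_binder * gas_evolution_rate
V = 5.77 g * 129 cm^3/g = 744.3300 cm^3

Answer: 744.3300 cm^3


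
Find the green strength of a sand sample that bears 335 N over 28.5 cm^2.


Formula: Compressive Strength = Force / Area
Strength = 335 N / 28.5 cm^2 = 11.7544 N/cm^2

11.7544 N/cm^2


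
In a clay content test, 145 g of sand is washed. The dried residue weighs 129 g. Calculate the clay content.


Formula: Clay% = (W_total - W_washed) / W_total * 100
Clay mass = 145 - 129 = 16 g
Clay% = 16 / 145 * 100 = 11.0345%

11.0345%


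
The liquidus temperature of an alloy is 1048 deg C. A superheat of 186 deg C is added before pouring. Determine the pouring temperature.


Formula: T_pour = T_melt + Superheat
T_pour = 1048 + 186 = 1234 deg C

Final answer: 1234 deg C


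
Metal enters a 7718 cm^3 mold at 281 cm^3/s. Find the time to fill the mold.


Formula: t_fill = V_mold / Q_flow
t = 7718 cm^3 / 281 cm^3/s = 27.4662 s


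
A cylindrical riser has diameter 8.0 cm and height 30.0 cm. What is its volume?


Formula: V = pi * (D/2)^2 * H  (cylinder volume)
Radius = D/2 = 8.0/2 = 4.0 cm
V = pi * 4.0^2 * 30.0 = 1507.9645 cm^3

1507.9645 cm^3


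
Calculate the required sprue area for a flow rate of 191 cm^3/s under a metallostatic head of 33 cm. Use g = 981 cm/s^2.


Formula: v = sqrt(2*g*h), A = Q/v
Velocity: v = sqrt(2 * 981 * 33) = sqrt(64746) = 254.4524 cm/s
Sprue area: A = Q / v = 191 / 254.4524 = 0.7506 cm^2


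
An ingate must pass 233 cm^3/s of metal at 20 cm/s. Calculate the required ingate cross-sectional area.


Formula: A_ingate = Q / v  (continuity equation)
A = 233 cm^3/s / 20 cm/s = 11.6500 cm^2

Final answer: 11.6500 cm^2


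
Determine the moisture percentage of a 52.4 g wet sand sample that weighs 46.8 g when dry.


Formula: MC = (W_wet - W_dry) / W_wet * 100
Water mass = 52.4 - 46.8 = 5.6 g
MC = 5.6 / 52.4 * 100 = 10.6870%

10.6870%


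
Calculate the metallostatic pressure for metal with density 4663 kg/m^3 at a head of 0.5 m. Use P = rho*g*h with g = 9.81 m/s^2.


Formula: P = rho * g * h
rho * g = 4663 * 9.81 = 45744.03 N/m^3
P = 45744.03 * 0.5 = 22872.0150 Pa

Final answer: 22872.0150 Pa


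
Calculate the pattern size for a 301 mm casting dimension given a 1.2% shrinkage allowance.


Formula: L_pattern = L_casting * (1 + shrinkage_rate/100)
Shrinkage factor = 1 + 1.2/100 = 1.012
L_pattern = 301 mm * 1.012 = 304.6120 mm

Answer: 304.6120 mm


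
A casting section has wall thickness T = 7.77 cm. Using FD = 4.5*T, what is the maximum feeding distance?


Formula: FD = 4.5 * T  (riser feeding-distance rule)
FD = 4.5 * 7.77 cm = 34.9650 cm

Final answer: 34.9650 cm


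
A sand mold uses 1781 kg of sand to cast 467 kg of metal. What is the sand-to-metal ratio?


Formula: Sand-to-Metal Ratio = W_sand / W_metal
Ratio = 1781 kg / 467 kg = 3.8137

3.8137


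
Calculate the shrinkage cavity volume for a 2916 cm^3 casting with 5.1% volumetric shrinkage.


Formula: V_shrink = V_casting * shrinkage_pct / 100
V_shrink = 2916 cm^3 * 5.1 / 100 = 148.7160 cm^3

Final answer: 148.7160 cm^3


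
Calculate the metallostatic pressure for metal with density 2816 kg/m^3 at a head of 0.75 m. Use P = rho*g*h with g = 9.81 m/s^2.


Formula: P = rho * g * h
rho * g = 2816 * 9.81 = 27624.96 N/m^3
P = 27624.96 * 0.75 = 20718.7200 Pa

Final answer: 20718.7200 Pa


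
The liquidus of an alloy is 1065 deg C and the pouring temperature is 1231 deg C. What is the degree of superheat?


Formula: Superheat = T_pour - T_melt
Superheat = 1231 - 1065 = 166 deg C


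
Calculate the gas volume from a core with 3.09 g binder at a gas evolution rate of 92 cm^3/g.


Formula: V_gas = W_binder * gas_evolution_rate
V = 3.09 g * 92 cm^3/g = 284.2800 cm^3

Answer: 284.2800 cm^3


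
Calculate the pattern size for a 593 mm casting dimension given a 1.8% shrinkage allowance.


Formula: L_pattern = L_casting * (1 + shrinkage_rate/100)
Shrinkage factor = 1 + 1.8/100 = 1.018
L_pattern = 593 mm * 1.018 = 603.6740 mm

Final answer: 603.6740 mm


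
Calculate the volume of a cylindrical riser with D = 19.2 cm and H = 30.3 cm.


Formula: V = pi * (D/2)^2 * H  (cylinder volume)
Radius = D/2 = 19.2/2 = 9.6 cm
V = pi * 9.6^2 * 30.3 = 8772.7341 cm^3


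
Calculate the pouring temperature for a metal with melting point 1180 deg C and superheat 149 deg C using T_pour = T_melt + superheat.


Formula: T_pour = T_melt + Superheat
T_pour = 1180 + 149 = 1329 deg C

1329 deg C


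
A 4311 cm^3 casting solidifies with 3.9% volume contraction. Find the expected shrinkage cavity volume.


Formula: V_shrink = V_casting * shrinkage_pct / 100
V_shrink = 4311 cm^3 * 3.9 / 100 = 168.1290 cm^3


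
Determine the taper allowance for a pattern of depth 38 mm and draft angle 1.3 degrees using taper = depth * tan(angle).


Formula: taper = depth * tan(draft_angle)
tan(1.3 deg) = 0.0226932
taper = 38 mm * 0.0226932 = 0.8623 mm

Answer: 0.8623 mm


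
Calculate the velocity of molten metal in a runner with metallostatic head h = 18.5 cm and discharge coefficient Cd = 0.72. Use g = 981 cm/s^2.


Formula: v = Cd * sqrt(2 * g * h)  (Torricelli with discharge coefficient)
2*g*h = 2 * 981 * 18.5 = 36297.0 cm^2/s^2
sqrt(36297.0) = 190.51772 cm/s
v = 0.72 * 190.51772 = 137.1728 cm/s

137.1728 cm/s


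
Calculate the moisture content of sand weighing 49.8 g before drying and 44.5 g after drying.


Formula: MC = (W_wet - W_dry) / W_wet * 100
Water mass = 49.8 - 44.5 = 5.3 g
MC = 5.3 / 49.8 * 100 = 10.6426%


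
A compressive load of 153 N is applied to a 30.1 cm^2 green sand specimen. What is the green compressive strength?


Formula: Compressive Strength = Force / Area
Strength = 153 N / 30.1 cm^2 = 5.0831 N/cm^2

Final answer: 5.0831 N/cm^2


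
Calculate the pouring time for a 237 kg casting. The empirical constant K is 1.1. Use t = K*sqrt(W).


Formula: t = K * sqrt(W)
sqrt(W) = sqrt(237) = 15.39480
t = 1.1 * 15.39480 = 16.9343 s

Answer: 16.9343 s


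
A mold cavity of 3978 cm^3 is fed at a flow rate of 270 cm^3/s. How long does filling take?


Formula: t_fill = V_mold / Q_flow
t = 3978 cm^3 / 270 cm^3/s = 14.7333 s

14.7333 s


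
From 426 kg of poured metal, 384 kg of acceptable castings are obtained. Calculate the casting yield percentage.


Formula: Casting Yield = (W_good / W_total) * 100
Yield = (384 kg / 426 kg) * 100 = 90.1408%

90.1408%


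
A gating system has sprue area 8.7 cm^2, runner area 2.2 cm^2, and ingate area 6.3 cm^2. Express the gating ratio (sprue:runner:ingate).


Sprue:Runner:Ingate = 1 : 2.2/8.7 : 6.3/8.7 = 1:0.25:0.72


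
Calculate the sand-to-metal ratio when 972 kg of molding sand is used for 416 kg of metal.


Formula: Sand-to-Metal Ratio = W_sand / W_metal
Ratio = 972 kg / 416 kg = 2.3365

Final answer: 2.3365


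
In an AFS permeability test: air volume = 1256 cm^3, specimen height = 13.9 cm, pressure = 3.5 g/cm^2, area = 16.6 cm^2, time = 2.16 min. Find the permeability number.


Formula: Permeability Number P = (V * H) / (p * A * t)
Numerator: V * H = 1256 * 13.9 = 17458.4
Denominator: p * A * t = 3.5 * 16.6 * 2.16 = 125.496
P = 17458.4 / 125.496 = 139.1152


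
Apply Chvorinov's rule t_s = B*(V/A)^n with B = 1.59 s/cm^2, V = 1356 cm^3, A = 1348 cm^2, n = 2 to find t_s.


Formula: t_s = B * (V/A)^n  (Chvorinov's rule, n=2)
Modulus M = V/A = 1356/1348 = 1.005935 cm
M^2 = 1.005935^2 = 1.011905 cm^2
t_s = 1.59 * 1.011905 = 1.6089 s

Final answer: 1.6089 s


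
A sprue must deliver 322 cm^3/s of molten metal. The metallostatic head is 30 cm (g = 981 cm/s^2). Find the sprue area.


Formula: v = sqrt(2*g*h), A = Q/v
Velocity: v = sqrt(2 * 981 * 30) = sqrt(58860) = 242.6108 cm/s
Sprue area: A = Q / v = 322 / 242.6108 = 1.3272 cm^2

Answer: 1.3272 cm^2


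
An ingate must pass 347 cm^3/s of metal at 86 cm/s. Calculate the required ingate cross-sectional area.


Formula: A_ingate = Q / v  (continuity equation)
A = 347 cm^3/s / 86 cm/s = 4.0349 cm^2

4.0349 cm^2


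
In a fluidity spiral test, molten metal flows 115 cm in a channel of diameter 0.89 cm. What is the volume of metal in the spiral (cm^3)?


Formula: V = pi * (d/2)^2 * L  (cylinder volume)
Radius = 0.89/2 = 0.445 cm
V = pi * 0.445^2 * 115 = 71.5431 cm^3

Answer: 71.5431 cm^3


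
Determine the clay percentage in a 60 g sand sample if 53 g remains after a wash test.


Formula: Clay% = (W_total - W_washed) / W_total * 100
Clay mass = 60 - 53 = 7 g
Clay% = 7 / 60 * 100 = 11.6667%

11.6667%


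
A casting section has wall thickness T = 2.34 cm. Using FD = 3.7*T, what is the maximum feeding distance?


Formula: FD = 3.7 * T  (riser feeding-distance rule)
FD = 3.7 * 2.34 cm = 8.6580 cm

Final answer: 8.6580 cm


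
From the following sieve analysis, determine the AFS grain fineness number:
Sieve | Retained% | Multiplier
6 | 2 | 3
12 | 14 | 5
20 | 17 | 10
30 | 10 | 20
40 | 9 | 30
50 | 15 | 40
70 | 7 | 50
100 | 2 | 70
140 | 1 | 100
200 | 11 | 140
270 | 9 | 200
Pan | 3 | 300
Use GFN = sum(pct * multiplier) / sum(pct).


Formula: GFN = sum(pct * multiplier) / sum(pct)
sum(pct * multiplier) = 6146
sum(pct) = 100
GFN = 6146 / 100 = 61.46

61.46


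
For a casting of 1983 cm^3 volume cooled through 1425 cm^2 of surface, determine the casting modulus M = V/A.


Formula: Casting Modulus M = V / A
M = 1983 cm^3 / 1425 cm^2 = 1.3916 cm

Final answer: 1.3916 cm


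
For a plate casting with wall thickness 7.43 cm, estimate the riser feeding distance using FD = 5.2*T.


Formula: FD = 5.2 * T  (riser feeding-distance rule)
FD = 5.2 * 7.43 cm = 38.6360 cm

Final answer: 38.6360 cm


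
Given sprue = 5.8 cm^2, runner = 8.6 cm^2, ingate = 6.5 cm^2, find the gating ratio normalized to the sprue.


Sprue:Runner:Ingate = 1 : 8.6/5.8 : 6.5/5.8 = 1:1.48:1.12

Final answer: 1:1.48:1.12


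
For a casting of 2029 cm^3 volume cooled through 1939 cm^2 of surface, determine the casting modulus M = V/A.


Formula: Casting Modulus M = V / A
M = 2029 cm^3 / 1939 cm^2 = 1.0464 cm


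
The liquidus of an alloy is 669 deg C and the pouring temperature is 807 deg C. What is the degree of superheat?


Formula: Superheat = T_pour - T_melt
Superheat = 807 - 669 = 138 deg C

Final answer: 138 deg C


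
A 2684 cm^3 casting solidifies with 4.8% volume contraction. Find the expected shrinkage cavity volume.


Formula: V_shrink = V_casting * shrinkage_pct / 100
V_shrink = 2684 cm^3 * 4.8 / 100 = 128.8320 cm^3

Answer: 128.8320 cm^3


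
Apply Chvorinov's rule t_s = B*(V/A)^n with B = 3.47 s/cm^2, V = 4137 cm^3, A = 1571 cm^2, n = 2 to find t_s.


Formula: t_s = B * (V/A)^n  (Chvorinov's rule, n=2)
Modulus M = V/A = 4137/1571 = 2.633355 cm
M^2 = 2.633355^2 = 6.934559 cm^2
t_s = 3.47 * 6.934559 = 24.0629 s


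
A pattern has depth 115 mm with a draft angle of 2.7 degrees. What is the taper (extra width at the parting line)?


Formula: taper = depth * tan(draft_angle)
tan(2.7 deg) = 0.0471588
taper = 115 mm * 0.0471588 = 5.4233 mm


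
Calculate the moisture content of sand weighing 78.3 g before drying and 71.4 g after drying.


Formula: MC = (W_wet - W_dry) / W_wet * 100
Water mass = 78.3 - 71.4 = 6.9 g
MC = 6.9 / 78.3 * 100 = 8.8123%


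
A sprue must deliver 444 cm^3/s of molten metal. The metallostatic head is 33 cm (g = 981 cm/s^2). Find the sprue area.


Formula: v = sqrt(2*g*h), A = Q/v
Velocity: v = sqrt(2 * 981 * 33) = sqrt(64746) = 254.4524 cm/s
Sprue area: A = Q / v = 444 / 254.4524 = 1.7449 cm^2

Answer: 1.7449 cm^2


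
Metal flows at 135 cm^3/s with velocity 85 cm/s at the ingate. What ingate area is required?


Formula: A_ingate = Q / v  (continuity equation)
A = 135 cm^3/s / 85 cm/s = 1.5882 cm^2


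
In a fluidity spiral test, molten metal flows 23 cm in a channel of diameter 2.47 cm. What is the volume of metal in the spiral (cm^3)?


Formula: V = pi * (d/2)^2 * L  (cylinder volume)
Radius = 2.47/2 = 1.235 cm
V = pi * 1.235^2 * 23 = 110.2076 cm^3


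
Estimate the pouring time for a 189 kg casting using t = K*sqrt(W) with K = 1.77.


Formula: t = K * sqrt(W)
sqrt(W) = sqrt(189) = 13.74773
t = 1.77 * 13.74773 = 24.3335 s


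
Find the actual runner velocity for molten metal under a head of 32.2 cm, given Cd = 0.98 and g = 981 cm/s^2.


Formula: v = Cd * sqrt(2 * g * h)  (Torricelli with discharge coefficient)
2*g*h = 2 * 981 * 32.2 = 63176.4 cm^2/s^2
sqrt(63176.4) = 251.34916 cm/s
v = 0.98 * 251.34916 = 246.3222 cm/s

246.3222 cm/s


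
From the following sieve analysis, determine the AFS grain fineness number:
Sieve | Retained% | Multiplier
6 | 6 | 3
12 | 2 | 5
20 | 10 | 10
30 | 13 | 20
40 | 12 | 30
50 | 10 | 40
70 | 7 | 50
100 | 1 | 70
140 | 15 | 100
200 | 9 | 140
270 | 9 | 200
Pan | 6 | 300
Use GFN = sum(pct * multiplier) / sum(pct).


Formula: GFN = sum(pct * multiplier) / sum(pct)
sum(pct * multiplier) = 7928
sum(pct) = 100
GFN = 7928 / 100 = 79.28

Answer: 79.28


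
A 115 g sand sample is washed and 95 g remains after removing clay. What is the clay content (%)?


Formula: Clay% = (W_total - W_washed) / W_total * 100
Clay mass = 115 - 95 = 20 g
Clay% = 20 / 115 * 100 = 17.3913%

Final answer: 17.3913%


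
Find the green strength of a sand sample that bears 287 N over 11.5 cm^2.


Formula: Compressive Strength = Force / Area
Strength = 287 N / 11.5 cm^2 = 24.9565 N/cm^2


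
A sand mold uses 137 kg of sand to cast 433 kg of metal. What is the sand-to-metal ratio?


Formula: Sand-to-Metal Ratio = W_sand / W_metal
Ratio = 137 kg / 433 kg = 0.3164


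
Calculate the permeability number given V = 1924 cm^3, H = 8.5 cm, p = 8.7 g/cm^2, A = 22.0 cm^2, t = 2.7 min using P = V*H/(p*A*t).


Formula: Permeability Number P = (V * H) / (p * A * t)
Numerator: V * H = 1924 * 8.5 = 16354.0
Denominator: p * A * t = 8.7 * 22.0 * 2.7 = 516.78
P = 16354.0 / 516.78 = 31.6460

Answer: 31.6460


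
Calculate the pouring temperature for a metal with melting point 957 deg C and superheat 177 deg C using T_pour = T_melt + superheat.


Formula: T_pour = T_melt + Superheat
T_pour = 957 + 177 = 1134 deg C

Answer: 1134 deg C


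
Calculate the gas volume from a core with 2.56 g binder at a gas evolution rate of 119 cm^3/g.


Formula: V_gas = W_binder * gas_evolution_rate
V = 2.56 g * 119 cm^3/g = 304.6400 cm^3


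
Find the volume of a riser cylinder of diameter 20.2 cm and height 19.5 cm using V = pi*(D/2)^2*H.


Formula: V = pi * (D/2)^2 * H  (cylinder volume)
Radius = D/2 = 20.2/2 = 10.1 cm
V = pi * 10.1^2 * 19.5 = 6249.2404 cm^3


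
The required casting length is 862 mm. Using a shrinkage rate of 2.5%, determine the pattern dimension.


Formula: L_pattern = L_casting * (1 + shrinkage_rate/100)
Shrinkage factor = 1 + 2.5/100 = 1.025
L_pattern = 862 mm * 1.025 = 883.5500 mm

Final answer: 883.5500 mm


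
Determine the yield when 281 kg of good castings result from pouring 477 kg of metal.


Formula: Casting Yield = (W_good / W_total) * 100
Yield = (281 kg / 477 kg) * 100 = 58.9099%


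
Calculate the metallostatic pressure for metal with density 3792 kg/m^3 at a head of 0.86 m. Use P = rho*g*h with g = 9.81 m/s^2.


Formula: P = rho * g * h
rho * g = 3792 * 9.81 = 37199.52 N/m^3
P = 37199.52 * 0.86 = 31991.5872 Pa

31991.5872 Pa


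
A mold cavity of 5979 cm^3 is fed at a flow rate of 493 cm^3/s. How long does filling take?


Formula: t_fill = V_mold / Q_flow
t = 5979 cm^3 / 493 cm^3/s = 12.1278 s

Final answer: 12.1278 s


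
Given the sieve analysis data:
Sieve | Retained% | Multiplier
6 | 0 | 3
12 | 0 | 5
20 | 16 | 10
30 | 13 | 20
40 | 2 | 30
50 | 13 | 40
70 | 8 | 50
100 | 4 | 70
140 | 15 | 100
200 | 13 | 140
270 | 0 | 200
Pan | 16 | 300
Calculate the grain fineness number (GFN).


Formula: GFN = sum(pct * multiplier) / sum(pct)
sum(pct * multiplier) = 9800
sum(pct) = 100
GFN = 9800 / 100 = 98.00

Answer: 98.00


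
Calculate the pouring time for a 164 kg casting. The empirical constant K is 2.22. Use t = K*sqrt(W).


Formula: t = K * sqrt(W)
sqrt(W) = sqrt(164) = 12.80625
t = 2.22 * 12.80625 = 28.4299 s

Answer: 28.4299 s


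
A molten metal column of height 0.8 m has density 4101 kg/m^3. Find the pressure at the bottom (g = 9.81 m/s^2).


Formula: P = rho * g * h
rho * g = 4101 * 9.81 = 40230.81 N/m^3
P = 40230.81 * 0.8 = 32184.6480 Pa

Final answer: 32184.6480 Pa


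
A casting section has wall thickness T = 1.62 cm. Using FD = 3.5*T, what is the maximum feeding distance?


Formula: FD = 3.5 * T  (riser feeding-distance rule)
FD = 3.5 * 1.62 cm = 5.6700 cm


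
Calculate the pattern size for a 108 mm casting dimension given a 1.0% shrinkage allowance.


Formula: L_pattern = L_casting * (1 + shrinkage_rate/100)
Shrinkage factor = 1 + 1.0/100 = 1.01
L_pattern = 108 mm * 1.01 = 109.0800 mm

Answer: 109.0800 mm


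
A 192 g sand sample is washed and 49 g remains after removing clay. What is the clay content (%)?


Formula: Clay% = (W_total - W_washed) / W_total * 100
Clay mass = 192 - 49 = 143 g
Clay% = 143 / 192 * 100 = 74.4792%

74.4792%


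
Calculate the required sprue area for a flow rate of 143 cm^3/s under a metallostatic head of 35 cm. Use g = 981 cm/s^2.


Formula: v = sqrt(2*g*h), A = Q/v
Velocity: v = sqrt(2 * 981 * 35) = sqrt(68670) = 262.0496 cm/s
Sprue area: A = Q / v = 143 / 262.0496 = 0.5457 cm^2


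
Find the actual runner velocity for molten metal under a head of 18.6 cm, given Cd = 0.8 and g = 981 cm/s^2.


Formula: v = Cd * sqrt(2 * g * h)  (Torricelli with discharge coefficient)
2*g*h = 2 * 981 * 18.6 = 36493.2 cm^2/s^2
sqrt(36493.2) = 191.03193 cm/s
v = 0.8 * 191.03193 = 152.8255 cm/s

Final answer: 152.8255 cm/s


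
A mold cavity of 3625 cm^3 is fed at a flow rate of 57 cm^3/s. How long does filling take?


Formula: t_fill = V_mold / Q_flow
t = 3625 cm^3 / 57 cm^3/s = 63.5965 s


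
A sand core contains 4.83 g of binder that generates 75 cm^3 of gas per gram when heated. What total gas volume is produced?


Formula: V_gas = W_binder * gas_evolution_rate
V = 4.83 g * 75 cm^3/g = 362.2500 cm^3

362.2500 cm^3


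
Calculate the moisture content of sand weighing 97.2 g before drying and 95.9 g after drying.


Formula: MC = (W_wet - W_dry) / W_wet * 100
Water mass = 97.2 - 95.9 = 1.3 g
MC = 1.3 / 97.2 * 100 = 1.3374%

Answer: 1.3374%


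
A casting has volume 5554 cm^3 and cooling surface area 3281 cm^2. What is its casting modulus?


Formula: Casting Modulus M = V / A
M = 5554 cm^3 / 3281 cm^2 = 1.6928 cm

1.6928 cm


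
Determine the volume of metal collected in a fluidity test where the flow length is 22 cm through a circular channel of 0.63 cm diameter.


Formula: V = pi * (d/2)^2 * L  (cylinder volume)
Radius = 0.63/2 = 0.315 cm
V = pi * 0.315^2 * 22 = 6.8579 cm^3

Final answer: 6.8579 cm^3


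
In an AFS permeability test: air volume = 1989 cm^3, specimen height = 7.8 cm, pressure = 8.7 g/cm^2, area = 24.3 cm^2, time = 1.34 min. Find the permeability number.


Formula: Permeability Number P = (V * H) / (p * A * t)
Numerator: V * H = 1989 * 7.8 = 15514.2
Denominator: p * A * t = 8.7 * 24.3 * 1.34 = 283.2894
P = 15514.2 / 283.2894 = 54.7645

54.7645


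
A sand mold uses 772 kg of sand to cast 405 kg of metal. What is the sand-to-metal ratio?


Formula: Sand-to-Metal Ratio = W_sand / W_metal
Ratio = 772 kg / 405 kg = 1.9062


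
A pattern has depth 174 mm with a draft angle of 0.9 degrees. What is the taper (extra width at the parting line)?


Formula: taper = depth * tan(draft_angle)
tan(0.9 deg) = 0.0157093
taper = 174 mm * 0.0157093 = 2.7334 mm

Answer: 2.7334 mm


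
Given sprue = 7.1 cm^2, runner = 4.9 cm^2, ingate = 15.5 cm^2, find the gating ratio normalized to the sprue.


Sprue:Runner:Ingate = 1 : 4.9/7.1 : 15.5/7.1 = 1:0.69:2.18

Final answer: 1:0.69:2.18


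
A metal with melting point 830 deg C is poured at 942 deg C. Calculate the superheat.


Formula: Superheat = T_pour - T_melt
Superheat = 942 - 830 = 112 deg C

Final answer: 112 deg C


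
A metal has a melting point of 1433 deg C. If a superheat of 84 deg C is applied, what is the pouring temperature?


Formula: T_pour = T_melt + Superheat
T_pour = 1433 + 84 = 1517 deg C

1517 deg C


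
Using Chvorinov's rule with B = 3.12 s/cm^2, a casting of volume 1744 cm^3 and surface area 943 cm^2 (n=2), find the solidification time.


Formula: t_s = B * (V/A)^n  (Chvorinov's rule, n=2)
Modulus M = V/A = 1744/943 = 1.849417 cm
M^2 = 1.849417^2 = 3.420343 cm^2
t_s = 3.12 * 3.420343 = 10.6715 s

Answer: 10.6715 s


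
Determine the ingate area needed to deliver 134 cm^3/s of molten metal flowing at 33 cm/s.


Formula: A_ingate = Q / v  (continuity equation)
A = 134 cm^3/s / 33 cm/s = 4.0606 cm^2

4.0606 cm^2


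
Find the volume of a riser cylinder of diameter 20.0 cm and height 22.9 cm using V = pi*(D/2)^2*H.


Formula: V = pi * (D/2)^2 * H  (cylinder volume)
Radius = D/2 = 20.0/2 = 10.0 cm
V = pi * 10.0^2 * 22.9 = 7194.2472 cm^3

7194.2472 cm^3


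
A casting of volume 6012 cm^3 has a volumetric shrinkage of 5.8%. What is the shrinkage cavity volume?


Formula: V_shrink = V_casting * shrinkage_pct / 100
V_shrink = 6012 cm^3 * 5.8 / 100 = 348.6960 cm^3


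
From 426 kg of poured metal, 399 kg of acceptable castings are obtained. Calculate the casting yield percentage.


Formula: Casting Yield = (W_good / W_total) * 100
Yield = (399 kg / 426 kg) * 100 = 93.6620%

Final answer: 93.6620%


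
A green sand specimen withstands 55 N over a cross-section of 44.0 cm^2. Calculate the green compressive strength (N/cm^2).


Formula: Compressive Strength = Force / Area
Strength = 55 N / 44.0 cm^2 = 1.2500 N/cm^2


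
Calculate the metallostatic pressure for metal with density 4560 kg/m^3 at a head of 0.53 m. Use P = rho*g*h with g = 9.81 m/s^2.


Formula: P = rho * g * h
rho * g = 4560 * 9.81 = 44733.6 N/m^3
P = 44733.6 * 0.53 = 23708.8080 Pa

23708.8080 Pa


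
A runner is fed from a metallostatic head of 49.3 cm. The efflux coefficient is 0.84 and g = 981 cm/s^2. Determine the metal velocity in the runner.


Formula: v = Cd * sqrt(2 * g * h)  (Torricelli with discharge coefficient)
2*g*h = 2 * 981 * 49.3 = 96726.6 cm^2/s^2
sqrt(96726.6) = 311.00900 cm/s
v = 0.84 * 311.00900 = 261.2476 cm/s

Answer: 261.2476 cm/s


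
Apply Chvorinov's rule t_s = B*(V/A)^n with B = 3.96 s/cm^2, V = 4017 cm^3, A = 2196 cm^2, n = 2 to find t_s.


Formula: t_s = B * (V/A)^n  (Chvorinov's rule, n=2)
Modulus M = V/A = 4017/2196 = 1.829235 cm
M^2 = 1.829235^2 = 3.346101 cm^2
t_s = 3.96 * 3.346101 = 13.2506 s

Final answer: 13.2506 s


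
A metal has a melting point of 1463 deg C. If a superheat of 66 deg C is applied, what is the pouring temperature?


Formula: T_pour = T_melt + Superheat
T_pour = 1463 + 66 = 1529 deg C


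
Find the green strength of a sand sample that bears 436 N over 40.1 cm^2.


Formula: Compressive Strength = Force / Area
Strength = 436 N / 40.1 cm^2 = 10.8728 N/cm^2

10.8728 N/cm^2
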